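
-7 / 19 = -0.37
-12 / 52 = -3 / 13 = -0.23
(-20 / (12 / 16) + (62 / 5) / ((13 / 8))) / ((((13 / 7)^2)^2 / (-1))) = 8912512 / 5569395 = 1.60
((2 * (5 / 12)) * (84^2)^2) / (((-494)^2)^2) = 2593080 / 3722098081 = 0.00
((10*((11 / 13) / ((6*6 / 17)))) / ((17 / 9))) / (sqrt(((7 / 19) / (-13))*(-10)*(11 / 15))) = 5*sqrt(114114) / 364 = 4.64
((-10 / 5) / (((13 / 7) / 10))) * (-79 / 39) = 11060 / 507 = 21.81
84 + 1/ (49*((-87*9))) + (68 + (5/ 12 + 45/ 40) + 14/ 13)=616954045/ 3990168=154.62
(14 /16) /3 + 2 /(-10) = 11 /120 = 0.09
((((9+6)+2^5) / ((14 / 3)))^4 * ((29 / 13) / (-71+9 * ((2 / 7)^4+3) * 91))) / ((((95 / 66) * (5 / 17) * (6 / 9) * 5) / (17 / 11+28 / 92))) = 15783684411213 / 1254602965000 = 12.58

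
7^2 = 49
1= 1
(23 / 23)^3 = 1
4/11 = 0.36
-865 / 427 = -2.03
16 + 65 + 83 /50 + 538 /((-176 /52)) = -20981 /275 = -76.29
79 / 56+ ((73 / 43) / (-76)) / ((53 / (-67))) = 3489253 / 2424856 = 1.44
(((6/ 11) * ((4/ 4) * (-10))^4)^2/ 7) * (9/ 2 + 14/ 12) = 20400000000/ 847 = 24085005.90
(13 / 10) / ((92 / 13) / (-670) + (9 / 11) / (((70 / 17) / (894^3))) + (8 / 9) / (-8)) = 7846839 / 856968090814702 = 0.00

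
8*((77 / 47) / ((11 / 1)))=56 / 47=1.19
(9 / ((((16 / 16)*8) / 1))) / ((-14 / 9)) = -0.72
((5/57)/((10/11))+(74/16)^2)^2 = 6144208225/13307904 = 461.70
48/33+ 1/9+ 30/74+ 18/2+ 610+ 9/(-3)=2263628/3663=617.97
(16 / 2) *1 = 8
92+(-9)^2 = 173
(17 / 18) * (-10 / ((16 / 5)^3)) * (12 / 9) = -10625 / 27648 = -0.38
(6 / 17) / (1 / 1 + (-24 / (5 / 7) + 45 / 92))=-2760 / 251107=-0.01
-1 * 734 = -734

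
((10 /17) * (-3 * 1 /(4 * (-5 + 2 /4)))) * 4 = 0.39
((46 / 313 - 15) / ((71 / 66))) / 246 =-51139 / 911143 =-0.06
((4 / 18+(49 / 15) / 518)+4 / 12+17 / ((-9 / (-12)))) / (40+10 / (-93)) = 0.58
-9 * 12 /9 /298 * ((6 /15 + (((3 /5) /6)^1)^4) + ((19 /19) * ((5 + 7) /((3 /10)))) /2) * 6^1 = -1836009 /372500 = -4.93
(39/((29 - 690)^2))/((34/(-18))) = -351/7427657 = -0.00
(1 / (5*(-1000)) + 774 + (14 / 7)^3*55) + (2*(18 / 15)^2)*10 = 1242.80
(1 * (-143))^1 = -143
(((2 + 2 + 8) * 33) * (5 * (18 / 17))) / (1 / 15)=534600 / 17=31447.06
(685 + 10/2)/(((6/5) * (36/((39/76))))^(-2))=4132104192/845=4890064.13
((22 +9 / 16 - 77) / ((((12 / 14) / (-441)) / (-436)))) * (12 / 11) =-13321667.86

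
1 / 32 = 0.03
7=7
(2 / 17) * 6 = 12 / 17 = 0.71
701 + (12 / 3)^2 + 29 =746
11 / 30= 0.37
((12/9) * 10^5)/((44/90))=3000000/11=272727.27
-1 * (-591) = 591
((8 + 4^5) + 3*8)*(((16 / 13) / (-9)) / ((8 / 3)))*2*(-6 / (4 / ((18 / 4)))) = 9504 / 13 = 731.08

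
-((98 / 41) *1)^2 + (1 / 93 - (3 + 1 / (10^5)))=-136049156333 / 15633300000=-8.70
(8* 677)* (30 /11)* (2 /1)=324960 /11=29541.82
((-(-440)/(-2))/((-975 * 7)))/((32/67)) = 737/10920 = 0.07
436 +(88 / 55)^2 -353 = 2139 / 25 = 85.56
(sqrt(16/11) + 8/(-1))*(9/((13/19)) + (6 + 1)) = -2096/13 + 1048*sqrt(11)/143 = -136.92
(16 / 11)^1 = 16 / 11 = 1.45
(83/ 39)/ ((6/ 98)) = 4067/ 117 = 34.76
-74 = -74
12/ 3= 4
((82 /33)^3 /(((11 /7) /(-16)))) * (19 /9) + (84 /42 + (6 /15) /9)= -5830187276 /17788815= -327.74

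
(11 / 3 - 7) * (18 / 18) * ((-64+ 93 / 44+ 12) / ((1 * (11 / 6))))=10975 / 121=90.70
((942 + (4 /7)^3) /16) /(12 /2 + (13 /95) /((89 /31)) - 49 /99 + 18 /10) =135253916325 /16888093432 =8.01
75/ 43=1.74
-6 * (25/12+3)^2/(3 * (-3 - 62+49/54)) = 11163/13844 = 0.81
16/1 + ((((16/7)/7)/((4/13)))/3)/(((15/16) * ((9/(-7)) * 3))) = 135248/8505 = 15.90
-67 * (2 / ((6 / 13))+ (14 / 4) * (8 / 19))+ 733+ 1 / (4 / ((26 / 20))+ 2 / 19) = 1713647 / 4978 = 344.24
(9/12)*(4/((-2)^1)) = -3/2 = -1.50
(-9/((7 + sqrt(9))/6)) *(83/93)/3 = -249/155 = -1.61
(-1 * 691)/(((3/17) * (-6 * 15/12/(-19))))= -446386/45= -9919.69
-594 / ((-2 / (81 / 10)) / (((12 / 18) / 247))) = 8019 / 1235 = 6.49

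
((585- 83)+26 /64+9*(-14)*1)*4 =12045 /8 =1505.62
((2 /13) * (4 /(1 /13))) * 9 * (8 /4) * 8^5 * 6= 28311552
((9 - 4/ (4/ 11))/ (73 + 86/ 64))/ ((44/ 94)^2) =-35344/ 287859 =-0.12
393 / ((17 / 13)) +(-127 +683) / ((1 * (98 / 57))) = 519723 / 833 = 623.92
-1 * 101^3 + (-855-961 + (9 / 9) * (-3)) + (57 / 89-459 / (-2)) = -183676395 / 178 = -1031889.86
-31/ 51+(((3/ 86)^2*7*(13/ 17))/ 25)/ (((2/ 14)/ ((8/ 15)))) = -7153409/ 11787375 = -0.61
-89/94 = -0.95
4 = 4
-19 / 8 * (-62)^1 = 589 / 4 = 147.25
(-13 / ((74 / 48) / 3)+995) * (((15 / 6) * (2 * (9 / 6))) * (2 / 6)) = 179395 / 74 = 2424.26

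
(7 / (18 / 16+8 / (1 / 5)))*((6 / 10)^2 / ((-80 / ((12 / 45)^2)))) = -8 / 146875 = -0.00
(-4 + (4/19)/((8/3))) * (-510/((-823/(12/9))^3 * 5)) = -162112/95322542157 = -0.00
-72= -72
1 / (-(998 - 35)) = -1 / 963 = -0.00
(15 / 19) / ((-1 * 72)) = -5 / 456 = -0.01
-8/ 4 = -2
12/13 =0.92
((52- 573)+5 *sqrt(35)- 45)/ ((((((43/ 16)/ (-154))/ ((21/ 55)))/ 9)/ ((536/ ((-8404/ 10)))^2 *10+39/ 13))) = 747586416040128/ 949053215- 1320824056608 *sqrt(35)/ 189810643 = 746550.25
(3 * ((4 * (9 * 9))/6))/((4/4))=162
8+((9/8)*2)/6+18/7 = 613/56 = 10.95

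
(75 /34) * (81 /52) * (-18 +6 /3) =-12150 /221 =-54.98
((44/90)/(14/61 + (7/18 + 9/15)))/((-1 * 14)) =-1342/46823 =-0.03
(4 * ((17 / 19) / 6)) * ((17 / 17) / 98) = 17 / 2793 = 0.01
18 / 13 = 1.38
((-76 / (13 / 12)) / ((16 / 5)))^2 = 81225 / 169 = 480.62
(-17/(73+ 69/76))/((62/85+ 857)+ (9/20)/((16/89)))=-1405696/5257135661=-0.00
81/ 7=11.57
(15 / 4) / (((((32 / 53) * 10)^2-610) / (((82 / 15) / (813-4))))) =-115169 / 2606743620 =-0.00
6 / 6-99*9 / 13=-878 / 13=-67.54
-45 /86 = -0.52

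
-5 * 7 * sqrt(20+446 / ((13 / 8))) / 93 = -6.46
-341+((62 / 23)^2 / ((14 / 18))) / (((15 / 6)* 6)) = -6302083 / 18515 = -340.38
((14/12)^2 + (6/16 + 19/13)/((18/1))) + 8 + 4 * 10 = 30865/624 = 49.46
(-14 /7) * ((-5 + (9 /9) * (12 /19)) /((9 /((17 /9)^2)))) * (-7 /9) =-335818 /124659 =-2.69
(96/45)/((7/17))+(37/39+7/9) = 6.91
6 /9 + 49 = 149 /3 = 49.67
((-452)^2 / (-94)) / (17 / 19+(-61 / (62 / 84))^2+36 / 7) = -13056353576 / 41066857945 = -0.32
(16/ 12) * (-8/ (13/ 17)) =-544/ 39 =-13.95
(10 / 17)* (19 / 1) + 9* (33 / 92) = 22529 / 1564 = 14.40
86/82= 1.05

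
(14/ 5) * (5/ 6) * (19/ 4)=133/ 12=11.08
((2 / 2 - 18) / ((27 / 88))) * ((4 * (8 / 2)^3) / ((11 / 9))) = -34816 / 3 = -11605.33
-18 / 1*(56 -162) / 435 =636 / 145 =4.39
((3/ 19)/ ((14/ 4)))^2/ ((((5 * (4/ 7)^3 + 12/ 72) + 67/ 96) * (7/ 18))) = 62208/ 21367229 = 0.00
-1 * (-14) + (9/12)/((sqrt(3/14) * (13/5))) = 5 * sqrt(42)/52 + 14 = 14.62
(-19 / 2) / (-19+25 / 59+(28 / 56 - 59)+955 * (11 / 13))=-14573 / 1121355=-0.01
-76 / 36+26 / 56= -415 / 252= -1.65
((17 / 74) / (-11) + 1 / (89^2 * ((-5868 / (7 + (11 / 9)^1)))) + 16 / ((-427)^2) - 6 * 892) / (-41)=41535609542503591507 / 318190092275974149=130.54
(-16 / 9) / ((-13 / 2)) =32 / 117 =0.27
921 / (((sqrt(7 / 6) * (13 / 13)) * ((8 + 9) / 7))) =921 * sqrt(42) / 17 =351.10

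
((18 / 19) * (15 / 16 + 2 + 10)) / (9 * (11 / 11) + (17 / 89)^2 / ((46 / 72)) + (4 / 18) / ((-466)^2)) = 165834564916329 / 122544932280860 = 1.35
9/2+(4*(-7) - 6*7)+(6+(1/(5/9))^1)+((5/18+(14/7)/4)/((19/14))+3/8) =-388183/6840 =-56.75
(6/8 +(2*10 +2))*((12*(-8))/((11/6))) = -13104/11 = -1191.27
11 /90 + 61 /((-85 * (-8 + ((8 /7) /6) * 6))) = 2777 /12240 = 0.23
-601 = -601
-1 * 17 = -17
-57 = -57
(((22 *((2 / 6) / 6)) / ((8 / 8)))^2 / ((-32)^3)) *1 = -121 / 2654208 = -0.00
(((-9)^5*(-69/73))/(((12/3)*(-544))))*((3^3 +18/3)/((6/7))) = -313727337/317696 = -987.51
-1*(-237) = 237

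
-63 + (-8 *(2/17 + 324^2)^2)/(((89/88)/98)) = -219724048189345735/25721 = -8542593530163.90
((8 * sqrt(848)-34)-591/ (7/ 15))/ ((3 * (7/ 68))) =-3456.55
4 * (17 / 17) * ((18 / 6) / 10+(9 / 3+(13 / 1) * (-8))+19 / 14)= -13908 / 35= -397.37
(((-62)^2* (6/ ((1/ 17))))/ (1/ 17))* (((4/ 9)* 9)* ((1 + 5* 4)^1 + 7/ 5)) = 2986142208/ 5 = 597228441.60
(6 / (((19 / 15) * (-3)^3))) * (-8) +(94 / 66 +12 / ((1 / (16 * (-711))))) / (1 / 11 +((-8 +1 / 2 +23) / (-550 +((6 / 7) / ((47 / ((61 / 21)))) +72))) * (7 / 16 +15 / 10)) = -3014792272091024 / 620032947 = -4862309.80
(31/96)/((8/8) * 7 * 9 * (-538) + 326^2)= 31/6948672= 0.00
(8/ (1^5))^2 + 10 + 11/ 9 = 677/ 9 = 75.22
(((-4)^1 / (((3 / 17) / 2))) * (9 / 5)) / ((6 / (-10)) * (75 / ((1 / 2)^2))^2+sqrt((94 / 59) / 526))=408 * sqrt(729299) / 226237859999765+68374108800 / 45247571999953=0.00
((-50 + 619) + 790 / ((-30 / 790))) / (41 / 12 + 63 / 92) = -1396169 / 283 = -4933.46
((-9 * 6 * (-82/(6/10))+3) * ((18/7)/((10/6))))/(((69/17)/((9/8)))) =442017/140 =3157.26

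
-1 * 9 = -9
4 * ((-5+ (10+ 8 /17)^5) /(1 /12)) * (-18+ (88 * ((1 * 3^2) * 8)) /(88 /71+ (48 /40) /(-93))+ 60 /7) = 2089314681904898784864 /67078304251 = 31147398629.62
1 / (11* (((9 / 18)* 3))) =2 / 33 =0.06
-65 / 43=-1.51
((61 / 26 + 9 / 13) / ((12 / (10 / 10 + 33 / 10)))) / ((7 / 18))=10191 / 3640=2.80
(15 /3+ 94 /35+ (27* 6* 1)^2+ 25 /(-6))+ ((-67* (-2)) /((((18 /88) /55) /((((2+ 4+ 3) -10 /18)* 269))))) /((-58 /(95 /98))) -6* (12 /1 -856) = -1538485454461 /1151010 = -1336639.52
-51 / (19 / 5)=-255 / 19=-13.42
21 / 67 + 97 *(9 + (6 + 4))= 123502 / 67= 1843.31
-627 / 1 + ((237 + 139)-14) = -265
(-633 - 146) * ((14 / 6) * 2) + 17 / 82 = -894241 / 246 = -3635.13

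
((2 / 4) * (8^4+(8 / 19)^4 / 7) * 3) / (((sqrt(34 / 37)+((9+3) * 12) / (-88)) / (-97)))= 32892072271872 * sqrt(1258) / 3591516439+1991465466642432 / 3591516439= 879319.72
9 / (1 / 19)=171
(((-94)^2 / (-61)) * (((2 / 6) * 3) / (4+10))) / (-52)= 2209 / 11102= 0.20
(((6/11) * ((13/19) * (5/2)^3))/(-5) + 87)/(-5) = -71757/4180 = -17.17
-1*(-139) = 139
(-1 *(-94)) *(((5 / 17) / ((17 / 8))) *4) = 15040 / 289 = 52.04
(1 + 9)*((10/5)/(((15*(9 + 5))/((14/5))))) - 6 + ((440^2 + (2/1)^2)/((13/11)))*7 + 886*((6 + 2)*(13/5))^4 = 166985875.12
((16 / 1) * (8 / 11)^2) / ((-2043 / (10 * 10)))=-102400 / 247203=-0.41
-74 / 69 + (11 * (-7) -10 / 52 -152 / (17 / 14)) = -6204551 / 30498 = -203.44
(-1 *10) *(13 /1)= -130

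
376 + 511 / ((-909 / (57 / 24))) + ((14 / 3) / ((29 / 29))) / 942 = 142587349 / 380568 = 374.67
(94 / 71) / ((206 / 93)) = 4371 / 7313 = 0.60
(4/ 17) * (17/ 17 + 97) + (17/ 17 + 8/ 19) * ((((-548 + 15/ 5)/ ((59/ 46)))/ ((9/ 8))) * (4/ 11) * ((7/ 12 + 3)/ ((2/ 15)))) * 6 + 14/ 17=-6592414814/ 209627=-31448.31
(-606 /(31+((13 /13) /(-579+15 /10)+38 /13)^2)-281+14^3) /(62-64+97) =21816114564723 /846735709745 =25.76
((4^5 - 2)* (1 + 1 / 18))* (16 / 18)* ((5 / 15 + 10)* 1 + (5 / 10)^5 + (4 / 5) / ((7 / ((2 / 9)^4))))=105639916001 / 10628820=9939.01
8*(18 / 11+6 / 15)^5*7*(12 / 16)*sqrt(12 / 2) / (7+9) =46261469184*sqrt(6) / 503284375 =225.16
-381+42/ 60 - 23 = -4033/ 10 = -403.30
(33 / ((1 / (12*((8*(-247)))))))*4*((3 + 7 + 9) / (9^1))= -6607744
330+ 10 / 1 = 340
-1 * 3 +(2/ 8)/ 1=-11/ 4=-2.75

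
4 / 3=1.33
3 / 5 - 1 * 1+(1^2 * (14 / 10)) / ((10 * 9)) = -173 / 450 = -0.38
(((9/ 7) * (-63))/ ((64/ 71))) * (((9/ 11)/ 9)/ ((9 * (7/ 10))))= -3195/ 2464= -1.30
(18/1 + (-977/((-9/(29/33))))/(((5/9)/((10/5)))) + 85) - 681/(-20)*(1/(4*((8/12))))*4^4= 613013/165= 3715.23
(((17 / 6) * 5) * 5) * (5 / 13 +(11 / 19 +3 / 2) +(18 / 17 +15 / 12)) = 667975 / 1976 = 338.04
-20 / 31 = -0.65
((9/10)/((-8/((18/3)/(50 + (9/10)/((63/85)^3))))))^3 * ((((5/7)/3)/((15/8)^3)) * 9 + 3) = -35088979174047201879/4883478952472265625000000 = -0.00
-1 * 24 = -24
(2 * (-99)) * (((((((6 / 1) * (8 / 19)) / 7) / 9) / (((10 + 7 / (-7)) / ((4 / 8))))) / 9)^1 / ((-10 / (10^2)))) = 1760 / 3591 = 0.49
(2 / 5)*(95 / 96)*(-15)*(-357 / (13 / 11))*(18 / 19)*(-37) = -6538455 / 104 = -62869.76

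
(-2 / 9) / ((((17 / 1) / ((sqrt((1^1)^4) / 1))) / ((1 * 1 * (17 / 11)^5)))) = -167042 / 1449459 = -0.12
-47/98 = -0.48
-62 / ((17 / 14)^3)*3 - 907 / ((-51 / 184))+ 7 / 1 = 46802653 / 14739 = 3175.43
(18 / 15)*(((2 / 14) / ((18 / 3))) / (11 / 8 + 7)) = 8 / 2345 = 0.00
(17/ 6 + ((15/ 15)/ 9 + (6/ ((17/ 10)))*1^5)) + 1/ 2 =1067/ 153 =6.97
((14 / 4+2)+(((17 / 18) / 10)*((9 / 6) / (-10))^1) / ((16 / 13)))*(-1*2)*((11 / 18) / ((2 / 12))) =-1159169 / 28800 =-40.25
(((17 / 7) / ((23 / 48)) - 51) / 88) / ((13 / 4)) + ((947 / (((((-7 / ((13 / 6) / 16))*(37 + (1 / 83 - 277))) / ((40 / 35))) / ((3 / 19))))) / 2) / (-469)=-36756139898497 / 228846310885192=-0.16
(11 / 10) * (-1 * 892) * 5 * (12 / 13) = -58872 / 13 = -4528.62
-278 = -278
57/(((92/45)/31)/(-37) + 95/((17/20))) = 50014935/98066936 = 0.51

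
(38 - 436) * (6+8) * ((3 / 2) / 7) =-1194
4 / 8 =1 / 2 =0.50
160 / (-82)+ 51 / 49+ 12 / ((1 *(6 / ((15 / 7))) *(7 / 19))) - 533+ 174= -699690 / 2009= -348.28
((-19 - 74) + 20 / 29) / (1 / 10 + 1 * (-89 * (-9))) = -26770 / 232319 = -0.12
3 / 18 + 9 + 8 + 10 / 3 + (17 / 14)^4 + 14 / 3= 3150971 / 115248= 27.34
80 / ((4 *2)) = 10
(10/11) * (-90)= -900/11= -81.82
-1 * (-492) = 492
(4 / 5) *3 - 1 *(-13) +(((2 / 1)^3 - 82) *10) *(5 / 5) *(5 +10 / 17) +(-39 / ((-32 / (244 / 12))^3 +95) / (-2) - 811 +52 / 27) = -467808396057071 / 94914126810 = -4928.75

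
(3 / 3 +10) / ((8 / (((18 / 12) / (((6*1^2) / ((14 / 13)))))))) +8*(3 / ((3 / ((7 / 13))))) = 973 / 208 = 4.68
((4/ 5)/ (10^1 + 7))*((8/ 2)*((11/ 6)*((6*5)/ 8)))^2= 35.59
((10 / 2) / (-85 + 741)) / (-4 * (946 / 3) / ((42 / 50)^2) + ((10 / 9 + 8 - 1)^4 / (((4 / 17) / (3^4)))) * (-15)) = -1323 / 3879850787492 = -0.00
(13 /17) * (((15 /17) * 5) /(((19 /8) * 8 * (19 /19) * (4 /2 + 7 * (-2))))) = -325 /21964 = -0.01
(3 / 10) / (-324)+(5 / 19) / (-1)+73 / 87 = 342169 / 595080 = 0.57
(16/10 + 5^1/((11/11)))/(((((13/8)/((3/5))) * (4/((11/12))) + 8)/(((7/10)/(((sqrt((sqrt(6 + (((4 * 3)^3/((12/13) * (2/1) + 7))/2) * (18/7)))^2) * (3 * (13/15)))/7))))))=5929 * sqrt(166639830)/1955516680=0.04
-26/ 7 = -3.71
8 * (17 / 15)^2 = 2312 / 225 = 10.28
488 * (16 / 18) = 3904 / 9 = 433.78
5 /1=5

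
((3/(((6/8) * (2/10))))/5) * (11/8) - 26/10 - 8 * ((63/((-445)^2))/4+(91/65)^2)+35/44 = -104428087/8713100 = -11.99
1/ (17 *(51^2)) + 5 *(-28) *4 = -24761519/ 44217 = -560.00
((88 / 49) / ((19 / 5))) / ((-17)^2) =0.00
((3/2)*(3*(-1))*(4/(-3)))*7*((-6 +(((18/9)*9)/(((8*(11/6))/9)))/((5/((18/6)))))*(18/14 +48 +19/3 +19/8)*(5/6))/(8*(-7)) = -224089/9856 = -22.74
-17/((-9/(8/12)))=34/27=1.26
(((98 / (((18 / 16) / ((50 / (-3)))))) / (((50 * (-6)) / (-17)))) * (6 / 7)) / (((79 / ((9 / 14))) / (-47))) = 6392 / 237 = 26.97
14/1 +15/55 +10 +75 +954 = 11586/11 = 1053.27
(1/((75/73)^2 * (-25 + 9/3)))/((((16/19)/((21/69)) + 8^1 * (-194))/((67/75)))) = 47486719/1912383000000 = 0.00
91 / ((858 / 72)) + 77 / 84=1129 / 132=8.55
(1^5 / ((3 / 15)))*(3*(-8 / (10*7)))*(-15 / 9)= 20 / 7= 2.86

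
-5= -5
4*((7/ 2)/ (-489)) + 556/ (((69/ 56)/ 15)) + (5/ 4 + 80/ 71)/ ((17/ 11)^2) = 6249134501773/ 923108772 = 6769.66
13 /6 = 2.17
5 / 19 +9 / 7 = 206 / 133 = 1.55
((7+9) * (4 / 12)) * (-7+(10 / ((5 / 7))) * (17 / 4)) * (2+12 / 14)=800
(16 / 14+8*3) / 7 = 176 / 49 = 3.59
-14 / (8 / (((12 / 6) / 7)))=-1 / 2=-0.50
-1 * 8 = -8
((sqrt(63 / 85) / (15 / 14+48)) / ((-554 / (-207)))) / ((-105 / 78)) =-5382 *sqrt(595) / 26959025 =-0.00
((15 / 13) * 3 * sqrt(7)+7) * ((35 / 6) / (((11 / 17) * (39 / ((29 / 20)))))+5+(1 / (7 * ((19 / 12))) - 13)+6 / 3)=-38168365 * sqrt(7) / 1977976 - 7633673 / 195624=-90.08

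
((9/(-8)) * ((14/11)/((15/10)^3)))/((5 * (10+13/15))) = -14/1793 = -0.01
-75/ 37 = -2.03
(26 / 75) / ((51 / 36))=104 / 425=0.24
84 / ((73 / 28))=2352 / 73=32.22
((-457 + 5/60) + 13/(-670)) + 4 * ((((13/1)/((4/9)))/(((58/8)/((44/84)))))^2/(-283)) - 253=-710.00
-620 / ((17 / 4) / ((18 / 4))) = -11160 / 17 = -656.47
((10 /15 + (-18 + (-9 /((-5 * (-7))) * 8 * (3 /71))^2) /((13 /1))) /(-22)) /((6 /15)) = 0.08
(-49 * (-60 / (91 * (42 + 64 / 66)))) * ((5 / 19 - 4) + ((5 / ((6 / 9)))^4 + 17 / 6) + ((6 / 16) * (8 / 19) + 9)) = 3341591715 / 1400984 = 2385.17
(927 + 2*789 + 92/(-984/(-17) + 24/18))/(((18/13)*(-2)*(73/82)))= -1016.74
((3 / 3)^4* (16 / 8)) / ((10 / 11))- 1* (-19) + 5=131 / 5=26.20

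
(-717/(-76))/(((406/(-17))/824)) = -1255467/3857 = -325.50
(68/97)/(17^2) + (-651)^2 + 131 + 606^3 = 367675795256/1649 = 222968948.00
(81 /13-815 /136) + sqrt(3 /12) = 1305 /1768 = 0.74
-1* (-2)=2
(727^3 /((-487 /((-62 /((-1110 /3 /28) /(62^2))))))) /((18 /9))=-641027027656568 /90095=-7115012238.82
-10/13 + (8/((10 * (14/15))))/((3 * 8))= -267/364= -0.73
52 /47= 1.11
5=5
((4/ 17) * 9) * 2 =72/ 17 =4.24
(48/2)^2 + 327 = 903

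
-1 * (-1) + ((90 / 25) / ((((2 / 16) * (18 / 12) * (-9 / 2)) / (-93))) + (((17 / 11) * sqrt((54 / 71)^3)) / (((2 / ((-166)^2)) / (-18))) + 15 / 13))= 25932 / 65 - 683003016 * sqrt(426) / 55451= -253825.92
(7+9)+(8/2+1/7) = 141/7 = 20.14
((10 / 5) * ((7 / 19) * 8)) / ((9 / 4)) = 448 / 171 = 2.62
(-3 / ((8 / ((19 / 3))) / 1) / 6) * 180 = -285 / 4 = -71.25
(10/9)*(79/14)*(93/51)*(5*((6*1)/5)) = 24490/357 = 68.60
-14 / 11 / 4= -0.32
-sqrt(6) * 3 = -3 * sqrt(6) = -7.35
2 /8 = 1 /4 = 0.25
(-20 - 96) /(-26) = 58 /13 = 4.46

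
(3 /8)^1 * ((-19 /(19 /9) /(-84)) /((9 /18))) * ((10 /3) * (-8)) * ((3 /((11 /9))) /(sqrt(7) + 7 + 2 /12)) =-104490 /122969 + 14580 * sqrt(7) /122969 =-0.54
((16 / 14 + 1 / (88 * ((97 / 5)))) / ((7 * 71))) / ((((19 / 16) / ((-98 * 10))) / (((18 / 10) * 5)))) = -24596280 / 1439383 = -17.09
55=55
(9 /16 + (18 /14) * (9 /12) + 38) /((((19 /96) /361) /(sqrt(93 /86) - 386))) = -194805708 /7 + 252339 * sqrt(7998) /301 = -27754413.22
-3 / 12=-1 / 4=-0.25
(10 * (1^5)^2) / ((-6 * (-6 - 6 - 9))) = 5 / 63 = 0.08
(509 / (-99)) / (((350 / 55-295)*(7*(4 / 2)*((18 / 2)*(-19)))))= -509 / 68408550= -0.00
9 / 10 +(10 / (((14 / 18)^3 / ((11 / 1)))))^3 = 5156567071772463 / 403536070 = 12778453.91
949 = 949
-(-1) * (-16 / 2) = -8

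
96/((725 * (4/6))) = 144/725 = 0.20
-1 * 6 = -6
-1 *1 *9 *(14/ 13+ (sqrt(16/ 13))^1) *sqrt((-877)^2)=-31572 *sqrt(13)/ 13 - 110502/ 13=-17256.65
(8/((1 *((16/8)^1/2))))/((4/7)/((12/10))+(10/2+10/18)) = 126/95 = 1.33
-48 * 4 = -192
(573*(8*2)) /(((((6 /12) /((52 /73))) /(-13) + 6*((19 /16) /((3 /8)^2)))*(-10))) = -18592704 /1026425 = -18.11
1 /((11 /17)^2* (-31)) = -289 /3751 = -0.08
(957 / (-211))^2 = 915849 / 44521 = 20.57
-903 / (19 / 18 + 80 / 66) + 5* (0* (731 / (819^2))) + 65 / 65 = -178345 / 449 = -397.20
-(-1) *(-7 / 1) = -7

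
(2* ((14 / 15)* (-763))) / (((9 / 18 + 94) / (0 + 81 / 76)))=-16.06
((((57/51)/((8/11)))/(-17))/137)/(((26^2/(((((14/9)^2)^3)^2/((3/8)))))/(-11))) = 32584826137701376/5669391947411362131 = 0.01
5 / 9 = 0.56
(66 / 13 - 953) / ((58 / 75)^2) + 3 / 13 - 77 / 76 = -50679643 / 31958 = -1585.82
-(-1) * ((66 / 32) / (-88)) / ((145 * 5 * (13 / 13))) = -3 / 92800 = -0.00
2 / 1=2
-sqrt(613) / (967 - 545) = -sqrt(613) / 422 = -0.06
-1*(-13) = 13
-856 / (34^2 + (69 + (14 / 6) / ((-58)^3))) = -501047616 / 717036593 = -0.70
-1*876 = -876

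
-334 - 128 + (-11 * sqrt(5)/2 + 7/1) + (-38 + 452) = -41 - 11 * sqrt(5)/2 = -53.30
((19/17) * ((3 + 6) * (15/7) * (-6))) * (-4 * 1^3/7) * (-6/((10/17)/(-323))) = 11930328/49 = 243476.08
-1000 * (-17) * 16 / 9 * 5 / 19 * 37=50320000 / 171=294269.01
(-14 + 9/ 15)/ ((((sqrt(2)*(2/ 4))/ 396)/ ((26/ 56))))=-86229*sqrt(2)/ 35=-3484.18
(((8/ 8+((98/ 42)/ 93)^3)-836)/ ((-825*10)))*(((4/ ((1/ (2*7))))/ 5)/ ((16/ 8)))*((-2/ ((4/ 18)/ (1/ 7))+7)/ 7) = 0.46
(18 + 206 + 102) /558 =163 /279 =0.58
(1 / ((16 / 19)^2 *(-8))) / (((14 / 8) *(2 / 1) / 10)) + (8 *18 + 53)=704243 / 3584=196.50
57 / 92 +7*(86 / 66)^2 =1252829 / 100188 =12.50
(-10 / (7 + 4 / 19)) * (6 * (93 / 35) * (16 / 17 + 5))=-2141604 / 16303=-131.36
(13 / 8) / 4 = 13 / 32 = 0.41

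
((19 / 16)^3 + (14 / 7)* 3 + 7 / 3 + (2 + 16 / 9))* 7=3557365 / 36864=96.50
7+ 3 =10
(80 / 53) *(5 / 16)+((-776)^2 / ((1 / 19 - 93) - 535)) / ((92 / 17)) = -26497963 / 149937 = -176.73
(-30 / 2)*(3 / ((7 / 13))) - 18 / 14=-84.86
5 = 5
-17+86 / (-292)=-2525 / 146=-17.29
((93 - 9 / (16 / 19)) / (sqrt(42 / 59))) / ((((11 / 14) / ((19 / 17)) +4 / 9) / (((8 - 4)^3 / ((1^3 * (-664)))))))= -75069 * sqrt(2478) / 456002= -8.19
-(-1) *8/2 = 4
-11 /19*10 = -110 /19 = -5.79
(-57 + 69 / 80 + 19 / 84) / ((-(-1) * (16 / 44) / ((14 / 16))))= -1033241 / 7680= -134.54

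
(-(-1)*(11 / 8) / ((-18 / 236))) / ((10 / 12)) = -21.63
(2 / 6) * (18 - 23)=-5 / 3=-1.67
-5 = -5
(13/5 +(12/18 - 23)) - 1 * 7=-401/15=-26.73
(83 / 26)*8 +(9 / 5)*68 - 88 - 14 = 2986 / 65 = 45.94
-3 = -3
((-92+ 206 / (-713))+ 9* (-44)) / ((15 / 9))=-208890 / 713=-292.97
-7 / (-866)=7 / 866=0.01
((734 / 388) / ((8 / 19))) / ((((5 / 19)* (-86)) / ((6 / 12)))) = -132487 / 1334720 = -0.10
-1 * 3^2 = -9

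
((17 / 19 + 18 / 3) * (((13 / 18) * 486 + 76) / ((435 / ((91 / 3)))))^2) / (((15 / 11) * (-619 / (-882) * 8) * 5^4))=106610160097441 / 83455320937500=1.28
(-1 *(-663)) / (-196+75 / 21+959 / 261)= -1211301 / 344854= -3.51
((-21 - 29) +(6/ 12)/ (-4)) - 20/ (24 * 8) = -2411/ 48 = -50.23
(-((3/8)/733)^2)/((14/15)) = -0.00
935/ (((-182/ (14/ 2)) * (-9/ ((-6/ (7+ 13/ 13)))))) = -3.00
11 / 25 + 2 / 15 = 43 / 75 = 0.57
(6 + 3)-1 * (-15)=24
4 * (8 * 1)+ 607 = 639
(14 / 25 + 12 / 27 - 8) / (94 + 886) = -787 / 110250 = -0.01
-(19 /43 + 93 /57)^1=-1694 /817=-2.07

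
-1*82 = -82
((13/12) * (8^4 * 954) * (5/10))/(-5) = -2116608/5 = -423321.60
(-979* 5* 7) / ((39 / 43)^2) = -63355985 / 1521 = -41654.17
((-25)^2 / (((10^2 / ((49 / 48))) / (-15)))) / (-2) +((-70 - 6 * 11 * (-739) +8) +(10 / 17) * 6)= 106109117 / 2176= 48763.38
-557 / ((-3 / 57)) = 10583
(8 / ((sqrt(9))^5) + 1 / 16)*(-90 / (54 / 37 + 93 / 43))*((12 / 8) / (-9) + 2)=-32464355 / 7468848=-4.35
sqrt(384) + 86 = 8 * sqrt(6) + 86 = 105.60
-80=-80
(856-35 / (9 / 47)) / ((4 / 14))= 42413 / 18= 2356.28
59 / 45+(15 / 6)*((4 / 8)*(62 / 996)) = 41501 / 29880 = 1.39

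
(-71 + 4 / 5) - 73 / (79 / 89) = -60214 / 395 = -152.44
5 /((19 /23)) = 115 /19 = 6.05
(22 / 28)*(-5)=-55 / 14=-3.93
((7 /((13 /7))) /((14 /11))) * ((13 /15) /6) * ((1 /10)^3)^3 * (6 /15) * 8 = 77 /56250000000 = 0.00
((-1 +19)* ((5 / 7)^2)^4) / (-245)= -1406250 / 282475249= -0.00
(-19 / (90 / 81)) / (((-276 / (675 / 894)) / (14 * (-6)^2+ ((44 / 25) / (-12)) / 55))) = 32318829 / 1370800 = 23.58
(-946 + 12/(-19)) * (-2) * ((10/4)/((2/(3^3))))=1214055/19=63897.63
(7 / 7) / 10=0.10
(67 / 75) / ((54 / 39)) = 871 / 1350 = 0.65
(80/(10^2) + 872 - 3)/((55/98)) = 426202/275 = 1549.83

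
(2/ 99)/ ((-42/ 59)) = -59/ 2079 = -0.03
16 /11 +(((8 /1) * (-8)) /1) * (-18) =12688 /11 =1153.45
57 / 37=1.54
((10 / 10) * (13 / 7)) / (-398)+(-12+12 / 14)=-31057 / 2786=-11.15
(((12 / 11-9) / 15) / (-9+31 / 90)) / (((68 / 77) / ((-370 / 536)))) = -337995 / 7098248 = -0.05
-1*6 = -6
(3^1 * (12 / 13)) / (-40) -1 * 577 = -75019 / 130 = -577.07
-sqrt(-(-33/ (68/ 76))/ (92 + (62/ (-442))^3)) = -221 * sqrt(899331909619)/ 331001807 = -0.63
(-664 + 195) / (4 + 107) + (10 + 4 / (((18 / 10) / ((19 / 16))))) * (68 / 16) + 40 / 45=89473 / 1776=50.38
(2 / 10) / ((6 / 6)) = 0.20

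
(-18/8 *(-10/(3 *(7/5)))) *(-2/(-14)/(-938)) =-0.00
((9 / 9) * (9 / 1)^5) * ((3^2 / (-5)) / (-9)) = 59049 / 5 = 11809.80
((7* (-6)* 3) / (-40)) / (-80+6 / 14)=-441 / 11140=-0.04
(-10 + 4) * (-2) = 12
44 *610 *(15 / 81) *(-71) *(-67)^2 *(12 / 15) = -34217671840 / 27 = -1267321179.26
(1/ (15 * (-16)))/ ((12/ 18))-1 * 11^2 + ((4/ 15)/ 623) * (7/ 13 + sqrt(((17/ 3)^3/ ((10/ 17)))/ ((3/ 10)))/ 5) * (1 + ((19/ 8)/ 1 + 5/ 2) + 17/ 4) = -783828239/ 6479200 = -120.98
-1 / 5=-0.20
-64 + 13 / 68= -4339 / 68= -63.81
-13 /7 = -1.86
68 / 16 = 17 / 4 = 4.25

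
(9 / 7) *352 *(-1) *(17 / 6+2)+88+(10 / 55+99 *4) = -131150 / 77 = -1703.25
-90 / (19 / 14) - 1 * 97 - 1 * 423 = -11140 / 19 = -586.32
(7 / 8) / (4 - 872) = -1 / 992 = -0.00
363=363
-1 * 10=-10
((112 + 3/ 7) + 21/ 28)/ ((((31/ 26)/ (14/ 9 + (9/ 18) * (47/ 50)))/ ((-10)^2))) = 75102131/ 3906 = 19227.38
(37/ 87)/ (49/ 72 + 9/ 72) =444/ 841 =0.53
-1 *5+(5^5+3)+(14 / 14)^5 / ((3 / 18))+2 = 3131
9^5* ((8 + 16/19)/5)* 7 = 69441624/95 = 730964.46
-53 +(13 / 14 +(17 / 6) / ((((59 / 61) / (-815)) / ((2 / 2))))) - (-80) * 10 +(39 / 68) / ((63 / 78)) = -69036293 / 42126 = -1638.80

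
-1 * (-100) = 100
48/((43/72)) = 3456/43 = 80.37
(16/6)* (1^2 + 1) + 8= 40/3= 13.33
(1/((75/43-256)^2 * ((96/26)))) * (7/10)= 12943/4413433440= 0.00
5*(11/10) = 11/2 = 5.50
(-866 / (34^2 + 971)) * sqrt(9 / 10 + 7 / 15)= -433 * sqrt(1230) / 31905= -0.48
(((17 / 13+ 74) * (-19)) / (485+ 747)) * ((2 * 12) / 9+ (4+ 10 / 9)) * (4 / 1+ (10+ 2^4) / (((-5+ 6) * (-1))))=93005 / 468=198.73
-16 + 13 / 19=-291 / 19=-15.32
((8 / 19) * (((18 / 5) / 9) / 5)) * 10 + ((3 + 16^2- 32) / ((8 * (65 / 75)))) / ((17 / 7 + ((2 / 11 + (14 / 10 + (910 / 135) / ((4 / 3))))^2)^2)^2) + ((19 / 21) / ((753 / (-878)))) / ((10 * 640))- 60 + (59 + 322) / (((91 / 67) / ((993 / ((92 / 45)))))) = 6684441927508684104379062752922806949366880729771 / 49082090613864586804537224416127365426294400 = 136189.02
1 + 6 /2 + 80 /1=84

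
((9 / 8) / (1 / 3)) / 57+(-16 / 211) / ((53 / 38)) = 8231 / 1699816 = 0.00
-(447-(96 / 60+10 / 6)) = -6656 / 15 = -443.73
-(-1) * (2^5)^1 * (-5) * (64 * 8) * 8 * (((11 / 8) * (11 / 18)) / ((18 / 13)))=-32215040 / 81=-397716.54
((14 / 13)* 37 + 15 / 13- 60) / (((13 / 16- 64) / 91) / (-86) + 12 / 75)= -113.05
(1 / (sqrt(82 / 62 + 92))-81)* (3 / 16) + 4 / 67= -16217 / 1072 + 3* sqrt(89683) / 46288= -15.11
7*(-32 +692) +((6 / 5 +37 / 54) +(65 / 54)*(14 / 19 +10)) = 23776571 / 5130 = 4634.81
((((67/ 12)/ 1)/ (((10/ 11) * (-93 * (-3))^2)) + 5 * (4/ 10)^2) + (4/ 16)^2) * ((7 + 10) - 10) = 112801927/ 18681840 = 6.04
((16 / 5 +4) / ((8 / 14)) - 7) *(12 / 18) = 56 / 15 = 3.73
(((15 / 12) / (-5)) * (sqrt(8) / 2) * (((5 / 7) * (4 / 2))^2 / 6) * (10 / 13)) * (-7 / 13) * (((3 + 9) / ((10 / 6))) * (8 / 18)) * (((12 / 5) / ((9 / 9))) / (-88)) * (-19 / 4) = 190 * sqrt(2) / 13013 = 0.02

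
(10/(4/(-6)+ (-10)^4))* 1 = 15/14999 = 0.00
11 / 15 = 0.73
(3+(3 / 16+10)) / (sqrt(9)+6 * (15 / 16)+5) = 211 / 218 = 0.97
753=753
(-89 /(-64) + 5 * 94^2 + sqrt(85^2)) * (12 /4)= 8499147 /64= 132799.17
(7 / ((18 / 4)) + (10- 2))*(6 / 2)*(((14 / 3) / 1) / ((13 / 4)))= 4816 / 117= 41.16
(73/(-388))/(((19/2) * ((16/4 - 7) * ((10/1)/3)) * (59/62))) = 2263/1087370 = 0.00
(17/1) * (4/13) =5.23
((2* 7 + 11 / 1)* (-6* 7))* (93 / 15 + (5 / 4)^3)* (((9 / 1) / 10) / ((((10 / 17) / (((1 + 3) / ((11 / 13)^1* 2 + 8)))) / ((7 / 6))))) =-4036123 / 640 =-6306.44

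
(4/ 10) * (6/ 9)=4/ 15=0.27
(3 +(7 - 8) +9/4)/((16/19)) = 323/64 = 5.05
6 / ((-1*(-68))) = 3 / 34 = 0.09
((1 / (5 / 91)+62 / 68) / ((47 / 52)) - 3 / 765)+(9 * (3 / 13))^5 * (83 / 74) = 4247059581907 / 65859209754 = 64.49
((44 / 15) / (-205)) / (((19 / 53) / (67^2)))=-10468348 / 58425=-179.18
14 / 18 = 7 / 9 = 0.78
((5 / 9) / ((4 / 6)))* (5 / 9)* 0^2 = 0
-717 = -717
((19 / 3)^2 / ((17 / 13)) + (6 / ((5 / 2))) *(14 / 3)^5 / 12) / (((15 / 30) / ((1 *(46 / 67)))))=649.94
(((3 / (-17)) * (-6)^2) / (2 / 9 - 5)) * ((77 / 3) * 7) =174636 / 731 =238.90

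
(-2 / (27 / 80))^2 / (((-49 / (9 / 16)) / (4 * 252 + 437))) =-2312000 / 3969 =-582.51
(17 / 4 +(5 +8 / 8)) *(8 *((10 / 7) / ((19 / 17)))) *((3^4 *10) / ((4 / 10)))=28228500 / 133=212244.36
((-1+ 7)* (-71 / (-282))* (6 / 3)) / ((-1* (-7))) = 142 / 329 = 0.43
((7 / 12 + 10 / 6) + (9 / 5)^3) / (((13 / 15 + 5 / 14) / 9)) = 59.44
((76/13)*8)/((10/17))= 5168/65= 79.51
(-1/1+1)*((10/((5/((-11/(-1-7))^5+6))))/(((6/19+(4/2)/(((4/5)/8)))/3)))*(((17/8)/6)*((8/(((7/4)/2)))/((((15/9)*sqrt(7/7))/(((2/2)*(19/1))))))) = 0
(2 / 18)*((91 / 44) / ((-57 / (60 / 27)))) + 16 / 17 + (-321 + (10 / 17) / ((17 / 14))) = -4690666454 / 14677443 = -319.58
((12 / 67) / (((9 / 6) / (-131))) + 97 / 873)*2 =-18730 / 603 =-31.06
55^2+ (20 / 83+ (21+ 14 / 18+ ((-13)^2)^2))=23611190 / 747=31608.02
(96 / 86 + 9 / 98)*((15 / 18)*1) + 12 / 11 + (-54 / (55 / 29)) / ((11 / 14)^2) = -44.02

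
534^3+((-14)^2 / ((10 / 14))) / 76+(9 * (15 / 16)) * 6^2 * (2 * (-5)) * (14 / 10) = 28931120471 / 190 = 152269055.11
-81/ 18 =-9/ 2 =-4.50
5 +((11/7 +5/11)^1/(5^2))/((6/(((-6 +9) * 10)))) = 2081/385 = 5.41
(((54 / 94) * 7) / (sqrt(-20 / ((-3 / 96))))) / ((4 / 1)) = 189 * sqrt(10) / 15040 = 0.04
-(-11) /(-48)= -11 /48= -0.23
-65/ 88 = -0.74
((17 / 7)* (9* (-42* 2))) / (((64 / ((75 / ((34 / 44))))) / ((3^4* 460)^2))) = -3865568973750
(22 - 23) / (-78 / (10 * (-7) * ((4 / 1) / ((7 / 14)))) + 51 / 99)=-1.53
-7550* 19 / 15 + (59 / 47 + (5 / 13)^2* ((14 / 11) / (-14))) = -9562.09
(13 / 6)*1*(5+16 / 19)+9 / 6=269 / 19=14.16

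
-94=-94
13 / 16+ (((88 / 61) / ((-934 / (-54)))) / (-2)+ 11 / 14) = 4966117 / 3190544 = 1.56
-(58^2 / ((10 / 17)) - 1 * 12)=-28534 / 5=-5706.80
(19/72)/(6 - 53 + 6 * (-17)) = -19/10728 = -0.00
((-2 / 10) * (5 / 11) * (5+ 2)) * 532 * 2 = -7448 / 11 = -677.09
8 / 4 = 2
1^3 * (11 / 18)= 11 / 18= 0.61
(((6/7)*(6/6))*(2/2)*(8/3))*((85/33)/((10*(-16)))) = -17/462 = -0.04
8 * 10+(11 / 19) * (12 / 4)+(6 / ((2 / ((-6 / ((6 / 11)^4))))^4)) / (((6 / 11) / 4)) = 9603507063658452881 / 165435457536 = 58049871.57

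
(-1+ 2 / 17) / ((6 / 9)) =-45 / 34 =-1.32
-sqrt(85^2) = -85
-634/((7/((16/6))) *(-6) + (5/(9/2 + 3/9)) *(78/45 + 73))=-73544/7141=-10.30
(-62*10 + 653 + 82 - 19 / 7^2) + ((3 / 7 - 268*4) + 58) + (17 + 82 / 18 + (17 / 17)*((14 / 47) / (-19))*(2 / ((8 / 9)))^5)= -177095157223 / 201632256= -878.31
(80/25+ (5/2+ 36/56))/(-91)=-222/3185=-0.07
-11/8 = -1.38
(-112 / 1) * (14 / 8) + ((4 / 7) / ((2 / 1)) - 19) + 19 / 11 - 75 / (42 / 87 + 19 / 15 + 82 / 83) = -261338225 / 1087163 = -240.39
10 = 10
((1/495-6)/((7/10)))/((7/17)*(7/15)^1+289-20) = -252365/7928382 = -0.03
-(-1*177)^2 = -31329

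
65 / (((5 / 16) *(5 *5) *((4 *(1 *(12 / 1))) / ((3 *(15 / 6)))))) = 13 / 10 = 1.30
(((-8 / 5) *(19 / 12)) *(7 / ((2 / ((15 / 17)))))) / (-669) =133 / 11373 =0.01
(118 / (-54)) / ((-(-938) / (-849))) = 16697 / 8442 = 1.98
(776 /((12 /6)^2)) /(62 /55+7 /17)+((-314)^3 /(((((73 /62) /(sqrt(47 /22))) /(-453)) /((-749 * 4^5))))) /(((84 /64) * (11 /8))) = 181390 /1439 - 2032456640475693056 * sqrt(1034) /8833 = -7399005127070355.50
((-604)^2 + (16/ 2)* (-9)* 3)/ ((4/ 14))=1276100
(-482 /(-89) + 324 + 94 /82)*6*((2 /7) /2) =7237326 /25543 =283.34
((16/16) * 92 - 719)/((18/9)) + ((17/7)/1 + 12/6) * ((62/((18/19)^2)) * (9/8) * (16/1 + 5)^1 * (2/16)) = 226537/384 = 589.94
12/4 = 3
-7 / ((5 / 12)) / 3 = -28 / 5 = -5.60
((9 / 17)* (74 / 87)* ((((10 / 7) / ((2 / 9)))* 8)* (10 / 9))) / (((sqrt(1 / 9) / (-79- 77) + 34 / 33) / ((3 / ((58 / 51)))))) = 66.02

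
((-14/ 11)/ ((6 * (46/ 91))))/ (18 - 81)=91/ 13662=0.01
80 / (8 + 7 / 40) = 3200 / 327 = 9.79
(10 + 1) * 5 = 55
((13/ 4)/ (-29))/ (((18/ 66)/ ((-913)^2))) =-119200367/ 348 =-342529.79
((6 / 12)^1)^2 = 1 / 4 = 0.25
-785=-785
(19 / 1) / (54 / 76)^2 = 27436 / 729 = 37.64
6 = 6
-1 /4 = -0.25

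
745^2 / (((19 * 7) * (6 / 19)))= 555025 / 42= 13214.88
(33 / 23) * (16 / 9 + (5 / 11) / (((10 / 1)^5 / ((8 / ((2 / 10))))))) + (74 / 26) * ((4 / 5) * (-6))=-4983083 / 448500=-11.11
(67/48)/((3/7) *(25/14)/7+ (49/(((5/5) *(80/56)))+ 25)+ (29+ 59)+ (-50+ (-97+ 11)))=114905/939216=0.12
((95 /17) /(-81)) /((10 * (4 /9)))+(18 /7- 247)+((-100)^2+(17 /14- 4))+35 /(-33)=919079125 /94248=9751.71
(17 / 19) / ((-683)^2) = 17 / 8863291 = 0.00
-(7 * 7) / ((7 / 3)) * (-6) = 126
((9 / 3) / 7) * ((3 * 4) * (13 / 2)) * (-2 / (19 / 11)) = -5148 / 133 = -38.71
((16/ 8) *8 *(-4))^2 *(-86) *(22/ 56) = -968704/ 7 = -138386.29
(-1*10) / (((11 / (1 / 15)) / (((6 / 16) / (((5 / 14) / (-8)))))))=28 / 55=0.51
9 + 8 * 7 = 65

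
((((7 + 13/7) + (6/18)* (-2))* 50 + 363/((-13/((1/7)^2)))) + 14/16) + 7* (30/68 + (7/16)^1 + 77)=496390801/519792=954.98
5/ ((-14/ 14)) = -5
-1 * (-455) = 455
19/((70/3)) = 57/70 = 0.81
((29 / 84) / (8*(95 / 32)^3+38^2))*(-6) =-59392 / 47403993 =-0.00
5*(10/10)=5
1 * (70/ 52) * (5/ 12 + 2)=1015/ 312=3.25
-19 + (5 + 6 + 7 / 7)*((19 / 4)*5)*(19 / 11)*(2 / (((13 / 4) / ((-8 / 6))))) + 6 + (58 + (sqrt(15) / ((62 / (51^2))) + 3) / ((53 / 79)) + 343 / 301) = -111.12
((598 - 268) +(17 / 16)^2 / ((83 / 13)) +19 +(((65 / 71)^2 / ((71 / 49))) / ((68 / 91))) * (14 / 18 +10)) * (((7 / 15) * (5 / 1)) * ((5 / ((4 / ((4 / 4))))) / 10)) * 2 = 2911939818402629 / 13962583415808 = 208.55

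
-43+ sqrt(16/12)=-43+ 2*sqrt(3)/3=-41.85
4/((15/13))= 52/15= 3.47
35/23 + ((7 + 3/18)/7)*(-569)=-561271/966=-581.03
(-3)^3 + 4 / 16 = -107 / 4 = -26.75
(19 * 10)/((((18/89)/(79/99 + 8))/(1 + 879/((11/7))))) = 4631524.95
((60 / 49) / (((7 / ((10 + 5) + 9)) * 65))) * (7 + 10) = 4896 / 4459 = 1.10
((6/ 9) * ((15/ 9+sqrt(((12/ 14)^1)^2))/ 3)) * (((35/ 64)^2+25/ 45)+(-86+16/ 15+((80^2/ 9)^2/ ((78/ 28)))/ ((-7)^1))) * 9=-89207542690361/ 679311360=-131320.55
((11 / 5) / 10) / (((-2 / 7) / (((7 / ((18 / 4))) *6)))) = -539 / 75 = -7.19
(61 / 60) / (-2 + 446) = 61 / 26640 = 0.00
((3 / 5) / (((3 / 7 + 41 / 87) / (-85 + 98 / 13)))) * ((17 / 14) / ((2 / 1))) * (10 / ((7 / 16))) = -8936118 / 12467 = -716.78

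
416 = 416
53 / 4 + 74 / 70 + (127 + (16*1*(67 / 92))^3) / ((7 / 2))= 856132141 / 1703380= 502.61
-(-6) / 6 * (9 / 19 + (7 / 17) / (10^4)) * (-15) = -4590399 / 646000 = -7.11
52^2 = 2704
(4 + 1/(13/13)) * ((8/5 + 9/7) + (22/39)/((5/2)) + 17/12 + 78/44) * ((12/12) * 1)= 126141/4004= 31.50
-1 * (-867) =867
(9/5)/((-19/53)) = -477/95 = -5.02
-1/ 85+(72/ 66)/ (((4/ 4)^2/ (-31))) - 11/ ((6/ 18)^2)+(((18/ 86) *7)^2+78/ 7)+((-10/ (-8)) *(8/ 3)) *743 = 85575735691/ 36305115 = 2357.13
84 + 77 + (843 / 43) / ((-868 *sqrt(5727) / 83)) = 161 - 281 *sqrt(5727) / 858452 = 160.98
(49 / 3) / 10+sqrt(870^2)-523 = 348.63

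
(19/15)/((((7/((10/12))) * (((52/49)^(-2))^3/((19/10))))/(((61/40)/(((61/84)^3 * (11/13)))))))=556700826918912/289049860420475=1.93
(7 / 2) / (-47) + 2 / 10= 59 / 470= 0.13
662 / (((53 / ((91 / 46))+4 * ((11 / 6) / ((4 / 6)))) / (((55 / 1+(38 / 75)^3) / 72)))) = 700554127637 / 52229812500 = 13.41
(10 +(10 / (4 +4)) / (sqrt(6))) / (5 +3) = 5 * sqrt(6) / 192 +5 / 4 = 1.31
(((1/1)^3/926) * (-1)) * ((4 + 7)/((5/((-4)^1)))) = 22/2315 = 0.01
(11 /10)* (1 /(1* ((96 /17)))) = 0.19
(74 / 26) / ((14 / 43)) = 1591 / 182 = 8.74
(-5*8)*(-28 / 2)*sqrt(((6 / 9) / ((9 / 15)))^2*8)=11200*sqrt(2) / 9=1759.91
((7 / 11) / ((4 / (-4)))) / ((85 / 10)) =-14 / 187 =-0.07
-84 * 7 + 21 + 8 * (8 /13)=-7307 /13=-562.08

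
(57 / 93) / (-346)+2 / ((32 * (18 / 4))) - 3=-1153729 / 386136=-2.99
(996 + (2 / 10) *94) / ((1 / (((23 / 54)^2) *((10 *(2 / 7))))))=2684146 / 5103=525.99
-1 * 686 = -686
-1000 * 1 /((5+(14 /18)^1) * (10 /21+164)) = -23625 /22451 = -1.05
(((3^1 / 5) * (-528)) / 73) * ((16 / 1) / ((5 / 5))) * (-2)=50688 / 365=138.87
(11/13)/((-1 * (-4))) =11/52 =0.21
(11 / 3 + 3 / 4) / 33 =53 / 396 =0.13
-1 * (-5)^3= 125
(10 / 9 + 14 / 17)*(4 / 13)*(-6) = -3.57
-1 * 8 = -8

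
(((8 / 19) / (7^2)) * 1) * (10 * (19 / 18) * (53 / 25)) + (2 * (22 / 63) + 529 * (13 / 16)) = 15195209 / 35280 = 430.70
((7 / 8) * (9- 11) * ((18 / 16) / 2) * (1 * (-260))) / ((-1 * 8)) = -4095 / 128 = -31.99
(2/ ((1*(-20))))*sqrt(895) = -sqrt(895)/ 10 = -2.99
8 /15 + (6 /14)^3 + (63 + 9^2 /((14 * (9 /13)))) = 740563 /10290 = 71.97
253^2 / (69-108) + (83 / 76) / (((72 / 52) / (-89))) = -30436507 / 17784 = -1711.45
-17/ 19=-0.89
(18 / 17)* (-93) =-98.47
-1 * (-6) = 6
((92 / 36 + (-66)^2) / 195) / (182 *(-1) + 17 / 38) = -1490626 / 12107745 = -0.12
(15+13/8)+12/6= 149/8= 18.62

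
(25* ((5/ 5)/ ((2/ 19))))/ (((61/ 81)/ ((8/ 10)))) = 15390/ 61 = 252.30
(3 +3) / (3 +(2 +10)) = 2 / 5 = 0.40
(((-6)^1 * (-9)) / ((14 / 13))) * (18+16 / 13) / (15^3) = 2 / 7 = 0.29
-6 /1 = -6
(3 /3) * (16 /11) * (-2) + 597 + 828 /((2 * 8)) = 28417 /44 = 645.84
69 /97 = 0.71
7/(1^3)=7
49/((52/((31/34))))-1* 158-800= -1692225/1768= -957.14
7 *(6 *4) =168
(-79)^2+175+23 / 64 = 410647 / 64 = 6416.36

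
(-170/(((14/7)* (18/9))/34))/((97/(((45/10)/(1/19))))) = -247095/194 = -1273.69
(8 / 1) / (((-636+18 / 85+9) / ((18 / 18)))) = -680 / 53277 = -0.01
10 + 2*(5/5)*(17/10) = 13.40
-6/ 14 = -3/ 7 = -0.43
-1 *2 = -2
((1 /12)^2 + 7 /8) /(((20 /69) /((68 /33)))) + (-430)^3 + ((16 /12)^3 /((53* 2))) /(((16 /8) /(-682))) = -100121576667097 /1259280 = -79507001.36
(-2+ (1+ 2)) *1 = 1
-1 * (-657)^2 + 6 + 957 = -430686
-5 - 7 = -12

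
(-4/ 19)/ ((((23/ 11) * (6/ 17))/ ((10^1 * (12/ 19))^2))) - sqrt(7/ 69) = -1795200/ 157757 - sqrt(483)/ 69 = -11.70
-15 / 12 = -5 / 4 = -1.25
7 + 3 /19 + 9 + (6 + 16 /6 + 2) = 1529 /57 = 26.82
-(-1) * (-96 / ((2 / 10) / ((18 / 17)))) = -8640 / 17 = -508.24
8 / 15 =0.53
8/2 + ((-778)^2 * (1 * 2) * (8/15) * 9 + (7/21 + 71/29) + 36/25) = 12638347802/2175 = 5810734.62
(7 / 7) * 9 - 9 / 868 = 7803 / 868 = 8.99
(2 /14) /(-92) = -1 /644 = -0.00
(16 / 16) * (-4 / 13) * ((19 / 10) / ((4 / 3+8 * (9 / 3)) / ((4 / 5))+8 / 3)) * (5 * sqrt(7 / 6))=-19 * sqrt(42) / 1339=-0.09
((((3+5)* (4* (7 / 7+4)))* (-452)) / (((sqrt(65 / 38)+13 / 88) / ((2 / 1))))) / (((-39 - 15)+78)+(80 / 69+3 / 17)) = 36382720 / 72851 - 84254720* sqrt(2470) / 947063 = -3922.03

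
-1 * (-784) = 784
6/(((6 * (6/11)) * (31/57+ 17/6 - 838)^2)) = 23826/9052951609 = 0.00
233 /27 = 8.63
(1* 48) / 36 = 4 / 3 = 1.33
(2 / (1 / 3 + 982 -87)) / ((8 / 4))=0.00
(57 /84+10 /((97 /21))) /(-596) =-7723 /1618736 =-0.00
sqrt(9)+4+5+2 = 14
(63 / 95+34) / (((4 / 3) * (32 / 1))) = 9879 / 12160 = 0.81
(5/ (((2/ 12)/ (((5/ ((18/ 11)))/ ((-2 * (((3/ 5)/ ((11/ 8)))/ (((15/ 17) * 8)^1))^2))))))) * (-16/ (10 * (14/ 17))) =8318750/ 357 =23301.82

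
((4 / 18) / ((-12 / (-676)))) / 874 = 169 / 11799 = 0.01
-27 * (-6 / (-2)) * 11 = -891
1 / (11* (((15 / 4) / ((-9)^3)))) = -972 / 55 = -17.67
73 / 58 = 1.26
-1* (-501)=501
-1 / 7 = -0.14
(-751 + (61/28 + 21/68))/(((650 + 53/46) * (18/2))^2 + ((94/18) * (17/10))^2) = -190834448850/8756058647948563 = -0.00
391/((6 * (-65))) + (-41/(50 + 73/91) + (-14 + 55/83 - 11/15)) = -264047917/16627390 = -15.88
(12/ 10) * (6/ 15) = 12/ 25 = 0.48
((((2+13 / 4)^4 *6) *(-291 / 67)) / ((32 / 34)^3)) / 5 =-834138538569 / 175636480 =-4749.23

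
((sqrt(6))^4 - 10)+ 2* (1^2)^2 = 28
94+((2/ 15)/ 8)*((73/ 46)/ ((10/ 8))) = 324373/ 3450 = 94.02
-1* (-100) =100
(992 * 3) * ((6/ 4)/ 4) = 1116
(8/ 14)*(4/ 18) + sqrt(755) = 8/ 63 + sqrt(755) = 27.60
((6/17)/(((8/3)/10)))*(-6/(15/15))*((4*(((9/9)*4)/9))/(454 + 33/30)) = -800/25789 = -0.03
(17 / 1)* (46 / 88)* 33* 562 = 329613 / 2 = 164806.50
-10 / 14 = -5 / 7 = -0.71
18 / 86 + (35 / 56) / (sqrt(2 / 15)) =9 / 43 + 5*sqrt(30) / 16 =1.92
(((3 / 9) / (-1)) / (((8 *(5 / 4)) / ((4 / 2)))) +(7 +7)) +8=329 / 15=21.93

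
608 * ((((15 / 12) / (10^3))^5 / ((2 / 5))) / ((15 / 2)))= 19 / 30720000000000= 0.00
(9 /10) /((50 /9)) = 81 /500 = 0.16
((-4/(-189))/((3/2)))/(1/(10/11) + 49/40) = 320/52731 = 0.01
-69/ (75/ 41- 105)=943/ 1410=0.67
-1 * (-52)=52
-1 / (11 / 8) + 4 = 36 / 11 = 3.27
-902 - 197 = -1099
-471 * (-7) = 3297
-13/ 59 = -0.22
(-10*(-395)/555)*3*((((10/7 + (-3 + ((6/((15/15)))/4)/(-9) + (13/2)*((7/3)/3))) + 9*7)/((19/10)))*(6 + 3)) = 33006200/4921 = 6707.21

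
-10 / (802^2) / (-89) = 5 / 28622578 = 0.00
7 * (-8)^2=448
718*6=4308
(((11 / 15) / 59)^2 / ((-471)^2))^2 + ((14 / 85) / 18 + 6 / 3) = 2.01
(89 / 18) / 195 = 89 / 3510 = 0.03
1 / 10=0.10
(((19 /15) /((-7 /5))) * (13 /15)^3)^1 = -41743 /70875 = -0.59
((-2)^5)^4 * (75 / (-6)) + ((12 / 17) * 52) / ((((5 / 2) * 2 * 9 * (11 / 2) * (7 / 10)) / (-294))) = -2451058048 / 187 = -13107262.29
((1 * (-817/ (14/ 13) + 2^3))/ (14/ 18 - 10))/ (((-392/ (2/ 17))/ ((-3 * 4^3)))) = 2269944/ 483973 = 4.69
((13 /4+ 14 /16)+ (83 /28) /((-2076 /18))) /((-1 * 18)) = -6619 /29064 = -0.23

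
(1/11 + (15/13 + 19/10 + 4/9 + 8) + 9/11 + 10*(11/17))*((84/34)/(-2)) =-28912177/1239810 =-23.32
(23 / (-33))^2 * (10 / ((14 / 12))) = 10580 / 2541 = 4.16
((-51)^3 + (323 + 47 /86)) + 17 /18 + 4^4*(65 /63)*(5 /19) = -6807400147 /51471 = -132257.00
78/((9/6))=52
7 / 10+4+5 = 97 / 10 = 9.70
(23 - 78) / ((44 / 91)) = -455 / 4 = -113.75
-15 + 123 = 108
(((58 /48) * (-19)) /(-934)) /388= 551 /8697408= 0.00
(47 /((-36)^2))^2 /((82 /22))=24299 /68864256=0.00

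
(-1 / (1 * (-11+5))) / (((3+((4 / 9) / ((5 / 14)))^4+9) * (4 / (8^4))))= 174960000 / 14760499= 11.85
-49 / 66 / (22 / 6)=-49 / 242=-0.20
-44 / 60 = -11 / 15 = -0.73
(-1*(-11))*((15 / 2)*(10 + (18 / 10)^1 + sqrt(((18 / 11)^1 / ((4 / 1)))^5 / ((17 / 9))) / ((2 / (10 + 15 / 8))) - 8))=351.65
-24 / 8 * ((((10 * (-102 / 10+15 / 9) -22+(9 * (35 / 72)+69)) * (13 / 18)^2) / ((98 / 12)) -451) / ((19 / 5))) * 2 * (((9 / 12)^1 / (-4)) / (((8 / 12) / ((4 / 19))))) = -42.37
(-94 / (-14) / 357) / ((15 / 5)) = 47 / 7497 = 0.01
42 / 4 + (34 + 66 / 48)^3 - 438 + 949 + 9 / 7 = 44790.73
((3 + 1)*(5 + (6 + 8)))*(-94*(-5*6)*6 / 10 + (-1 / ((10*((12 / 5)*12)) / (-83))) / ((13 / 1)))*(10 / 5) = 120363689 / 468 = 257187.37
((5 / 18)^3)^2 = 15625 / 34012224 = 0.00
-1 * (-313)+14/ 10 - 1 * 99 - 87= 642/ 5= 128.40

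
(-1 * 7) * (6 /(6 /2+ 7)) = -21 /5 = -4.20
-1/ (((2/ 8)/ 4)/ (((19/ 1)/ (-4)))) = 76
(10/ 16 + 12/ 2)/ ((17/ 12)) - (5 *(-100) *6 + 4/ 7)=714977/ 238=3004.11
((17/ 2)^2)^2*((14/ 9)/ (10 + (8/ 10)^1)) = 2923235/ 3888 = 751.86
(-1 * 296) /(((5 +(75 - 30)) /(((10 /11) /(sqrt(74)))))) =-4 * sqrt(74) /55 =-0.63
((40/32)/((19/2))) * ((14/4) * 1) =35/76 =0.46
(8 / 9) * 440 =391.11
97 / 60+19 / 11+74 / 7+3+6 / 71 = 5576299 / 328020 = 17.00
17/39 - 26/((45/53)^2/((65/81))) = -12156851/426465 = -28.51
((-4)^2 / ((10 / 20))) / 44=8 / 11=0.73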